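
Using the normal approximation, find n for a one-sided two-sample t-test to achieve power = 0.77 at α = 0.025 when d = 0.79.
n = 24 per group

Sample size formula (two-sample t-test, normal approximation):
n = 2 · ((z_α + z_β) / d)²

z_α = 1.960 (for α = 0.025, one-sided)
z_β = 0.739 (for power = 0.77)
d = 0.79

n = 2 · ((1.960 + 0.739) / 0.79)²
n = 2 · (3.416)²
n ≈ 23.34
Round up to the next whole number: n = 24 per group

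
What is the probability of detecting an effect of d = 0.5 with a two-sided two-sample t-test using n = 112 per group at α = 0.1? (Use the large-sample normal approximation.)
Power ≈ 0.98

Power calculation (two-sample t-test, normal approximation):
z_β = d · √(n/2) - z_{α/2}
z_β = 0.5 · √(112/2) - 1.645
z_β = 0.5 · 7.483 - 1.645
z_β = 2.097

Power = Φ(z_β) = Φ(2.097) ≈ 0.982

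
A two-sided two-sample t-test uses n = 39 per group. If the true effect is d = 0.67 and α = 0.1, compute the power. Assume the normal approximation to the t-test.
Power ≈ 0.91

Power calculation (two-sample t-test, normal approximation):
z_β = d · √(n/2) - z_{α/2}
z_β = 0.67 · √(39/2) - 1.645
z_β = 0.67 · 4.416 - 1.645
z_β = 1.314

Power = Φ(z_β) = Φ(1.314) ≈ 0.906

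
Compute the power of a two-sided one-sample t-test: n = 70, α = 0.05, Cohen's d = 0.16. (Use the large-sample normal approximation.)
Power ≈ 0.27

Power calculation (one-sample t-test, normal approximation):
z_β = d · √n - z_{α/2}
z_β = 0.16 · √70 - 1.960
z_β = 0.16 · 8.367 - 1.960
z_β = -0.621

Power = Φ(z_β) = Φ(-0.621) ≈ 0.267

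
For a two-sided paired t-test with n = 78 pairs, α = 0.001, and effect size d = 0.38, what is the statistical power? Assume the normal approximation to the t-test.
Power ≈ 0.53

Power calculation (paired t-test, normal approximation):
z_β = d · √n - z_{α/2}
z_β = 0.38 · √78 - 3.291
z_β = 0.38 · 8.832 - 3.291
z_β = 0.066

Power = Φ(z_β) = Φ(0.066) ≈ 0.526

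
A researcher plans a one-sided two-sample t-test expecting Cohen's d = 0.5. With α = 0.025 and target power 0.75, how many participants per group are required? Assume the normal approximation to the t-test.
n = 56 per group

Sample size formula (two-sample t-test, normal approximation):
n = 2 · ((z_α + z_β) / d)²

z_α = 1.960 (for α = 0.025, one-sided)
z_β = 0.674 (for power = 0.75)
d = 0.5

n = 2 · ((1.960 + 0.674) / 0.5)²
n = 2 · (5.268)²
n ≈ 55.50
Round up to the next whole number: n = 56 per group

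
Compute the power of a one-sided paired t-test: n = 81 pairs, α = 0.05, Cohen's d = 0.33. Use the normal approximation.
Power ≈ 0.91

Power calculation (paired t-test, normal approximation):
z_β = d · √n - z_α
z_β = 0.33 · √81 - 1.645
z_β = 0.33 · 9.000 - 1.645
z_β = 1.325

Power = Φ(z_β) = Φ(1.325) ≈ 0.907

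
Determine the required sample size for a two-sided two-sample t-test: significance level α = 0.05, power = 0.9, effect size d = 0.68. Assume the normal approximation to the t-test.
n = 46 per group

Sample size formula (two-sample t-test, normal approximation):
n = 2 · ((z_{α/2} + z_β) / d)²

z_{α/2} = 1.960 (for α = 0.05, two-sided)
z_β = 1.282 (for power = 0.9)
d = 0.68

n = 2 · ((1.960 + 1.282) / 0.68)²
n = 2 · (4.768)²
n ≈ 45.47
Round up to the next whole number: n = 46 per group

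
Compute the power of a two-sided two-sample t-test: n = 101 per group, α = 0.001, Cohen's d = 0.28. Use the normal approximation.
Power ≈ 0.10

Power calculation (two-sample t-test, normal approximation):
z_β = d · √(n/2) - z_{α/2}
z_β = 0.28 · √(101/2) - 3.291
z_β = 0.28 · 7.106 - 3.291
z_β = -1.301

Power = Φ(z_β) = Φ(-1.301) ≈ 0.097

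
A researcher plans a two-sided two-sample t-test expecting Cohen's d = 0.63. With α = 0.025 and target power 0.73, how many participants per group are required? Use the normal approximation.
n = 42 per group

Sample size formula (two-sample t-test, normal approximation):
n = 2 · ((z_{α/2} + z_β) / d)²

z_{α/2} = 2.241 (for α = 0.025, two-sided)
z_β = 0.613 (for power = 0.73)
d = 0.63

n = 2 · ((2.241 + 0.613) / 0.63)²
n = 2 · (4.530)²
n ≈ 41.04
Round up to the next whole number: n = 42 per group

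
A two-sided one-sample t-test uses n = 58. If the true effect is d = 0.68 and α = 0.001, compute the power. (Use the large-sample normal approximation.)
Power ≈ 0.97

Power calculation (one-sample t-test, normal approximation):
z_β = d · √n - z_{α/2}
z_β = 0.68 · √58 - 3.291
z_β = 0.68 · 7.616 - 3.291
z_β = 1.888

Power = Φ(z_β) = Φ(1.888) ≈ 0.971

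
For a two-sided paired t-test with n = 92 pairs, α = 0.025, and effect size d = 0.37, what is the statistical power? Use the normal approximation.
Power ≈ 0.90

Power calculation (paired t-test, normal approximation):
z_β = d · √n - z_{α/2}
z_β = 0.37 · √92 - 2.241
z_β = 0.37 · 9.592 - 2.241
z_β = 1.308

Power = Φ(z_β) = Φ(1.308) ≈ 0.904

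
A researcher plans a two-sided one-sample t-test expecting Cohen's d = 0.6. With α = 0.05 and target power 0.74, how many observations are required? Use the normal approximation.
n = 19

Sample size formula (one-sample t-test, normal approximation):
n = ((z_{α/2} + z_β) / d)²

z_{α/2} = 1.960 (for α = 0.05, two-sided)
z_β = 0.643 (for power = 0.74)
d = 0.6

n = ((1.960 + 0.643) / 0.6)²
n = (4.338)²
n ≈ 18.82
Round up to the next whole number: n = 19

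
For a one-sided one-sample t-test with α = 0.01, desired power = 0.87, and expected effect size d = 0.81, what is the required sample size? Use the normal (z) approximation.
n = 19

Sample size formula (one-sample t-test, normal approximation):
n = ((z_α + z_β) / d)²

z_α = 2.326 (for α = 0.01, one-sided)
z_β = 1.126 (for power = 0.87)
d = 0.81

n = ((2.326 + 1.126) / 0.81)²
n = (4.262)²
n ≈ 18.16
Round up to the next whole number: n = 19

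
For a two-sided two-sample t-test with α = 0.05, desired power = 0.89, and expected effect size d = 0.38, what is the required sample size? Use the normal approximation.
n = 141 per group

Sample size formula (two-sample t-test, normal approximation):
n = 2 · ((z_{α/2} + z_β) / d)²

z_{α/2} = 1.960 (for α = 0.05, two-sided)
z_β = 1.227 (for power = 0.89)
d = 0.38

n = 2 · ((1.960 + 1.227) / 0.38)²
n = 2 · (8.387)²
n ≈ 140.68
Round up to the next whole number: n = 141 per group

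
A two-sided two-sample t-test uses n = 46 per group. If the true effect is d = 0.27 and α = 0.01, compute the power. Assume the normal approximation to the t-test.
Power ≈ 0.10

Power calculation (two-sample t-test, normal approximation):
z_β = d · √(n/2) - z_{α/2}
z_β = 0.27 · √(46/2) - 2.576
z_β = 0.27 · 4.796 - 2.576
z_β = -1.281

Power = Φ(z_β) = Φ(-1.281) ≈ 0.100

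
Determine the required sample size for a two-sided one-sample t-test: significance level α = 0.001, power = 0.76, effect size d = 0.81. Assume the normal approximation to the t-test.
n = 25

Sample size formula (one-sample t-test, normal approximation):
n = ((z_{α/2} + z_β) / d)²

z_{α/2} = 3.291 (for α = 0.001, two-sided)
z_β = 0.706 (for power = 0.76)
d = 0.81

n = ((3.291 + 0.706) / 0.81)²
n = (4.935)²
n ≈ 24.35
Round up to the next whole number: n = 25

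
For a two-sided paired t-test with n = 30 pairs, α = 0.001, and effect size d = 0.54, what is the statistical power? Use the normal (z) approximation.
Power ≈ 0.37

Power calculation (paired t-test, normal approximation):
z_β = d · √n - z_{α/2}
z_β = 0.54 · √30 - 3.291
z_β = 0.54 · 5.477 - 3.291
z_β = -0.333

Power = Φ(z_β) = Φ(-0.333) ≈ 0.370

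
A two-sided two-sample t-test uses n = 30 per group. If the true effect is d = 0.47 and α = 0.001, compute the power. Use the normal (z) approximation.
Power ≈ 0.07

Power calculation (two-sample t-test, normal approximation):
z_β = d · √(n/2) - z_{α/2}
z_β = 0.47 · √(30/2) - 3.291
z_β = 0.47 · 3.873 - 3.291
z_β = -1.470

Power = Φ(z_β) = Φ(-1.470) ≈ 0.071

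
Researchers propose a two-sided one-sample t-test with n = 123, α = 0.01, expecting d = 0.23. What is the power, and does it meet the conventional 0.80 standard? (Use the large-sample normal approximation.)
Power ≈ 0.49; the study is underpowered (power < 0.80)

Power calculation (one-sample t-test, normal approximation):
z_β = d · √n - z_{α/2}
z_β = 0.23 · √123 - 2.576
z_β = 0.23 · 11.091 - 2.576
z_β = -0.025

Power = Φ(z_β) = Φ(-0.025) ≈ 0.490

Effect size d = 0.23 is small by Cohen's convention (0.2/0.5/0.8).

Threshold: power ≥ 0.80 is conventionally adequate.
Power ≈ 0.49 → the study is underpowered (power < 0.80).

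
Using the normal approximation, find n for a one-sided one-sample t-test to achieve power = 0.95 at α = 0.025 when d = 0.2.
n = 325

Sample size formula (one-sample t-test, normal approximation):
n = ((z_α + z_β) / d)²

z_α = 1.960 (for α = 0.025, one-sided)
z_β = 1.645 (for power = 0.95)
d = 0.2

n = ((1.960 + 1.645) / 0.2)²
n = (18.025)²
n ≈ 324.90
Round up to the next whole number: n = 325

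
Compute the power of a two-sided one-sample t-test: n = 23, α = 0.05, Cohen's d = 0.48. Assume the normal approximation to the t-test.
Power ≈ 0.63

Power calculation (one-sample t-test, normal approximation):
z_β = d · √n - z_{α/2}
z_β = 0.48 · √23 - 1.960
z_β = 0.48 · 4.796 - 1.960
z_β = 0.342

Power = Φ(z_β) = Φ(0.342) ≈ 0.634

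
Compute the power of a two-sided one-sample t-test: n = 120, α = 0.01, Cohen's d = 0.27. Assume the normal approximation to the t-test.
Power ≈ 0.65

Power calculation (one-sample t-test, normal approximation):
z_β = d · √n - z_{α/2}
z_β = 0.27 · √120 - 2.576
z_β = 0.27 · 10.954 - 2.576
z_β = 0.382

Power = Φ(z_β) = Φ(0.382) ≈ 0.649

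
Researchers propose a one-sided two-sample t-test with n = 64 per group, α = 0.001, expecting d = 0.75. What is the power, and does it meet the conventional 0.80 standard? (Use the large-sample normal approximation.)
Power ≈ 0.88; the study is adequately powered (power ≥ 0.80)

Power calculation (two-sample t-test, normal approximation):
z_β = d · √(n/2) - z_α
z_β = 0.75 · √(64/2) - 3.090
z_β = 0.75 · 5.657 - 3.090
z_β = 1.152

Power = Φ(z_β) = Φ(1.152) ≈ 0.875

Effect size d = 0.75 is medium by Cohen's convention (0.2/0.5/0.8).

Threshold: power ≥ 0.80 is conventionally adequate.
Power ≈ 0.88 → the study is adequately powered (power ≥ 0.80).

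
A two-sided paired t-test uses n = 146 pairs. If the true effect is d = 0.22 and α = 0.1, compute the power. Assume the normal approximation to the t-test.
Power ≈ 0.84

Power calculation (paired t-test, normal approximation):
z_β = d · √n - z_{α/2}
z_β = 0.22 · √146 - 1.645
z_β = 0.22 · 12.083 - 1.645
z_β = 1.013

Power = Φ(z_β) = Φ(1.013) ≈ 0.845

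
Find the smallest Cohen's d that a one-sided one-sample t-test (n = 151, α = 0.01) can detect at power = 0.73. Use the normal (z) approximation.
d ≈ 0.24

Minimum detectable effect (one-sample t-test, normal approximation):
d = (z_α + z_β) / √n
d = (2.326 + 0.613) / √151
d = 2.939 / 12.288
d ≈ 0.24

By Cohen's convention (0.2 small / 0.5 medium / 0.8 large): small effect.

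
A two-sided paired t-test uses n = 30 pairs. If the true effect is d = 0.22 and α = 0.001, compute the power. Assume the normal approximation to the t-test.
Power ≈ 0.02

Power calculation (paired t-test, normal approximation):
z_β = d · √n - z_{α/2}
z_β = 0.22 · √30 - 3.291
z_β = 0.22 · 5.477 - 3.291
z_β = -2.086

Power = Φ(z_β) = Φ(-2.086) ≈ 0.019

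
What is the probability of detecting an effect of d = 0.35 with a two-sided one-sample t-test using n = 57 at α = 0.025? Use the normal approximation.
Power ≈ 0.66

Power calculation (one-sample t-test, normal approximation):
z_β = d · √n - z_{α/2}
z_β = 0.35 · √57 - 2.241
z_β = 0.35 · 7.550 - 2.241
z_β = 0.401

Power = Φ(z_β) = Φ(0.401) ≈ 0.656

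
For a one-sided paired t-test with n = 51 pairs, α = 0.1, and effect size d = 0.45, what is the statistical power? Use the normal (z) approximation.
Power ≈ 0.97

Power calculation (paired t-test, normal approximation):
z_β = d · √n - z_α
z_β = 0.45 · √51 - 1.282
z_β = 0.45 · 7.141 - 1.282
z_β = 1.932

Power = Φ(z_β) = Φ(1.932) ≈ 0.973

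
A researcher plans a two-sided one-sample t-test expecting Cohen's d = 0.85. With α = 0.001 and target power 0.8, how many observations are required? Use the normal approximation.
n = 24

Sample size formula (one-sample t-test, normal approximation):
n = ((z_{α/2} + z_β) / d)²

z_{α/2} = 3.291 (for α = 0.001, two-sided)
z_β = 0.842 (for power = 0.8)
d = 0.85

n = ((3.291 + 0.842) / 0.85)²
n = (4.862)²
n ≈ 23.64
Round up to the next whole number: n = 24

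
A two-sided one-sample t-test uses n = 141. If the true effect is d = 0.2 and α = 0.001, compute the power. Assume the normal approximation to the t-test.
Power ≈ 0.18

Power calculation (one-sample t-test, normal approximation):
z_β = d · √n - z_{α/2}
z_β = 0.2 · √141 - 3.291
z_β = 0.2 · 11.874 - 3.291
z_β = -0.916

Power = Φ(z_β) = Φ(-0.916) ≈ 0.180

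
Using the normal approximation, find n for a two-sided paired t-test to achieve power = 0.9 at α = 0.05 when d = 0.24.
n = 183 pairs

Sample size formula (paired t-test, normal approximation):
n = ((z_{α/2} + z_β) / d)²

z_{α/2} = 1.960 (for α = 0.05, two-sided)
z_β = 1.282 (for power = 0.9)
d = 0.24

n = ((1.960 + 1.282) / 0.24)²
n = (13.508)²
n ≈ 182.47
Round up to the next whole number: n = 183 pairs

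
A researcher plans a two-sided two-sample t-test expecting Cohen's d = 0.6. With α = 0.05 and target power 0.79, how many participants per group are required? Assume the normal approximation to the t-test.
n = 43 per group

Sample size formula (two-sample t-test, normal approximation):
n = 2 · ((z_{α/2} + z_β) / d)²

z_{α/2} = 1.960 (for α = 0.05, two-sided)
z_β = 0.806 (for power = 0.79)
d = 0.6

n = 2 · ((1.960 + 0.806) / 0.6)²
n = 2 · (4.610)²
n ≈ 42.50
Round up to the next whole number: n = 43 per group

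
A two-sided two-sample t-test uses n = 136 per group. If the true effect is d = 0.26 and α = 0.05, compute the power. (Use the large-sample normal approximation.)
Power ≈ 0.57

Power calculation (two-sample t-test, normal approximation):
z_β = d · √(n/2) - z_{α/2}
z_β = 0.26 · √(136/2) - 1.960
z_β = 0.26 · 8.246 - 1.960
z_β = 0.184

Power = Φ(z_β) = Φ(0.184) ≈ 0.573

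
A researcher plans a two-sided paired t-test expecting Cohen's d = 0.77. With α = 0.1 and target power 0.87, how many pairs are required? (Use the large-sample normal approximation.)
n = 13 pairs

Sample size formula (paired t-test, normal approximation):
n = ((z_{α/2} + z_β) / d)²

z_{α/2} = 1.645 (for α = 0.1, two-sided)
z_β = 1.126 (for power = 0.87)
d = 0.77

n = ((1.645 + 1.126) / 0.77)²
n = (3.599)²
n ≈ 12.95
Round up to the next whole number: n = 13 pairs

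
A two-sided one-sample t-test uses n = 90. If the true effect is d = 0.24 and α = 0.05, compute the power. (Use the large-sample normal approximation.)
Power ≈ 0.62

Power calculation (one-sample t-test, normal approximation):
z_β = d · √n - z_{α/2}
z_β = 0.24 · √90 - 1.960
z_β = 0.24 · 9.487 - 1.960
z_β = 0.317

Power = Φ(z_β) = Φ(0.317) ≈ 0.624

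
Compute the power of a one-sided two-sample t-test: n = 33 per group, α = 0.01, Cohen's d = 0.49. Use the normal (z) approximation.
Power ≈ 0.37

Power calculation (two-sample t-test, normal approximation):
z_β = d · √(n/2) - z_α
z_β = 0.49 · √(33/2) - 2.326
z_β = 0.49 · 4.062 - 2.326
z_β = -0.336

Power = Φ(z_β) = Φ(-0.336) ≈ 0.368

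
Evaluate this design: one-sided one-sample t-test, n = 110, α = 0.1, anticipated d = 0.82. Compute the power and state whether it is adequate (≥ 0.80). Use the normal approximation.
Power ≈ 1.00; the study is adequately powered (power ≥ 0.80)

Power calculation (one-sample t-test, normal approximation):
z_β = d · √n - z_α
z_β = 0.82 · √110 - 1.282
z_β = 0.82 · 10.488 - 1.282
z_β = 7.319

Power = Φ(z_β) = Φ(7.319) ≈ 1.000

Effect size d = 0.82 is large by Cohen's convention (0.2/0.5/0.8).

Threshold: power ≥ 0.80 is conventionally adequate.
Power ≈ 1.00 → the study is adequately powered (power ≥ 0.80).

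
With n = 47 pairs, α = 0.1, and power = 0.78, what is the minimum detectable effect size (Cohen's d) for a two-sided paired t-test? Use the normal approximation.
d ≈ 0.35

Minimum detectable effect (paired t-test, normal approximation):
d = (z_{α/2} + z_β) / √n
d = (1.645 + 0.772) / √47
d = 2.417 / 6.856
d ≈ 0.35

By Cohen's convention (0.2 small / 0.5 medium / 0.8 large): small effect.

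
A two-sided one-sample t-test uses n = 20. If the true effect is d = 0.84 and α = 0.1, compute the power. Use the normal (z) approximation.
Power ≈ 0.98

Power calculation (one-sample t-test, normal approximation):
z_β = d · √n - z_{α/2}
z_β = 0.84 · √20 - 1.645
z_β = 0.84 · 4.472 - 1.645
z_β = 2.112

Power = Φ(z_β) = Φ(2.112) ≈ 0.983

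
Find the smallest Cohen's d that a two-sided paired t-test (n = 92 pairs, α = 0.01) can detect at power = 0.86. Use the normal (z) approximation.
d ≈ 0.38

Minimum detectable effect (paired t-test, normal approximation):
d = (z_{α/2} + z_β) / √n
d = (2.576 + 1.080) / √92
d = 3.656 / 9.592
d ≈ 0.38

By Cohen's convention (0.2 small / 0.5 medium / 0.8 large): small effect.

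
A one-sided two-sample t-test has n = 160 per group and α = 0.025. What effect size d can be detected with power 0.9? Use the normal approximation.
d ≈ 0.36

Minimum detectable effect (two-sample t-test, normal approximation):
d = (z_α + z_β) / √(n/2)
d = (1.960 + 1.282) / √(160/2)
d = 3.242 / 8.944
d ≈ 0.36

By Cohen's convention (0.2 small / 0.5 medium / 0.8 large): small effect.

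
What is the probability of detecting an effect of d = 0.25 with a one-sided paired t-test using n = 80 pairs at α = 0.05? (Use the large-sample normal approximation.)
Power ≈ 0.72

Power calculation (paired t-test, normal approximation):
z_β = d · √n - z_α
z_β = 0.25 · √80 - 1.645
z_β = 0.25 · 8.944 - 1.645
z_β = 0.591

Power = Φ(z_β) = Φ(0.591) ≈ 0.723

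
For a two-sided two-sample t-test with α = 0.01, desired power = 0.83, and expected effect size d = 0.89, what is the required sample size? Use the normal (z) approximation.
n = 32 per group

Sample size formula (two-sample t-test, normal approximation):
n = 2 · ((z_{α/2} + z_β) / d)²

z_{α/2} = 2.576 (for α = 0.01, two-sided)
z_β = 0.954 (for power = 0.83)
d = 0.89

n = 2 · ((2.576 + 0.954) / 0.89)²
n = 2 · (3.966)²
n ≈ 31.46
Round up to the next whole number: n = 32 per group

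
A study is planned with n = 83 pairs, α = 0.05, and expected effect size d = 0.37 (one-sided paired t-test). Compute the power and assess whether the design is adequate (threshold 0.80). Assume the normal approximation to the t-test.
Power ≈ 0.96; the study is adequately powered (power ≥ 0.80)

Power calculation (paired t-test, normal approximation):
z_β = d · √n - z_α
z_β = 0.37 · √83 - 1.645
z_β = 0.37 · 9.110 - 1.645
z_β = 1.726

Power = Φ(z_β) = Φ(1.726) ≈ 0.958

Effect size d = 0.37 is small by Cohen's convention (0.2/0.5/0.8).

Threshold: power ≥ 0.80 is conventionally adequate.
Power ≈ 0.96 → the study is adequately powered (power ≥ 0.80).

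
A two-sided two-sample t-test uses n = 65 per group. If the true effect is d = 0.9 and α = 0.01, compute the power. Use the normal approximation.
Power ≈ 0.99

Power calculation (two-sample t-test, normal approximation):
z_β = d · √(n/2) - z_{α/2}
z_β = 0.9 · √(65/2) - 2.576
z_β = 0.9 · 5.701 - 2.576
z_β = 2.555

Power = Φ(z_β) = Φ(2.555) ≈ 0.995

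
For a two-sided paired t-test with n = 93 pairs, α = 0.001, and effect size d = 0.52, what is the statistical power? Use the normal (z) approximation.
Power ≈ 0.96

Power calculation (paired t-test, normal approximation):
z_β = d · √n - z_{α/2}
z_β = 0.52 · √93 - 3.291
z_β = 0.52 · 9.644 - 3.291
z_β = 1.724

Power = Φ(z_β) = Φ(1.724) ≈ 0.958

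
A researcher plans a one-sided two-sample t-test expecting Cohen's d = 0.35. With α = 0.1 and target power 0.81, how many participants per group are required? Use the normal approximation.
n = 77 per group

Sample size formula (two-sample t-test, normal approximation):
n = 2 · ((z_α + z_β) / d)²

z_α = 1.282 (for α = 0.1, one-sided)
z_β = 0.878 (for power = 0.81)
d = 0.35

n = 2 · ((1.282 + 0.878) / 0.35)²
n = 2 · (6.171)²
n ≈ 76.16
Round up to the next whole number: n = 77 per group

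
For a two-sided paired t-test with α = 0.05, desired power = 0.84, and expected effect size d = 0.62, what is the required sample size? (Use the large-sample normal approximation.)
n = 23 pairs

Sample size formula (paired t-test, normal approximation):
n = ((z_{α/2} + z_β) / d)²

z_{α/2} = 1.960 (for α = 0.05, two-sided)
z_β = 0.994 (for power = 0.84)
d = 0.62

n = ((1.960 + 0.994) / 0.62)²
n = (4.765)²
n ≈ 22.71
Round up to the next whole number: n = 23 pairs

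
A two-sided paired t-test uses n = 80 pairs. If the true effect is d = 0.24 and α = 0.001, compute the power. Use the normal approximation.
Power ≈ 0.13

Power calculation (paired t-test, normal approximation):
z_β = d · √n - z_{α/2}
z_β = 0.24 · √80 - 3.291
z_β = 0.24 · 8.944 - 3.291
z_β = -1.144

Power = Φ(z_β) = Φ(-1.144) ≈ 0.126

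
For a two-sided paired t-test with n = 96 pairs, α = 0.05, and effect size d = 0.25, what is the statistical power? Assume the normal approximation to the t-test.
Power ≈ 0.69

Power calculation (paired t-test, normal approximation):
z_β = d · √n - z_{α/2}
z_β = 0.25 · √96 - 1.960
z_β = 0.25 · 9.798 - 1.960
z_β = 0.490

Power = Φ(z_β) = Φ(0.490) ≈ 0.688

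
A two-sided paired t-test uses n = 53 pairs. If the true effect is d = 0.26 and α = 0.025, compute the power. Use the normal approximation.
Power ≈ 0.36

Power calculation (paired t-test, normal approximation):
z_β = d · √n - z_{α/2}
z_β = 0.26 · √53 - 2.241
z_β = 0.26 · 7.280 - 2.241
z_β = -0.349

Power = Φ(z_β) = Φ(-0.349) ≈ 0.364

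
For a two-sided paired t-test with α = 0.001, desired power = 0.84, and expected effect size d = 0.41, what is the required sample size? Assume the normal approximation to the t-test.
n = 110 pairs

Sample size formula (paired t-test, normal approximation):
n = ((z_{α/2} + z_β) / d)²

z_{α/2} = 3.291 (for α = 0.001, two-sided)
z_β = 0.994 (for power = 0.84)
d = 0.41

n = ((3.291 + 0.994) / 0.41)²
n = (10.451)²
n ≈ 109.22
Round up to the next whole number: n = 110 pairs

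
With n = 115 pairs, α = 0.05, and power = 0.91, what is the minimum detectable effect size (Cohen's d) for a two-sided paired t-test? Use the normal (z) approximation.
d ≈ 0.31

Minimum detectable effect (paired t-test, normal approximation):
d = (z_{α/2} + z_β) / √n
d = (1.960 + 1.341) / √115
d = 3.301 / 10.724
d ≈ 0.31

By Cohen's convention (0.2 small / 0.5 medium / 0.8 large): small effect.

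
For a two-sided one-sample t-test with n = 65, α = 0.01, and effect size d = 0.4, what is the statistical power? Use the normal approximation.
Power ≈ 0.74

Power calculation (one-sample t-test, normal approximation):
z_β = d · √n - z_{α/2}
z_β = 0.4 · √65 - 2.576
z_β = 0.4 · 8.062 - 2.576
z_β = 0.649

Power = Φ(z_β) = Φ(0.649) ≈ 0.742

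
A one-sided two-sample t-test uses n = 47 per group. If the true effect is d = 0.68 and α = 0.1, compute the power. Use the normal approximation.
Power ≈ 0.98

Power calculation (two-sample t-test, normal approximation):
z_β = d · √(n/2) - z_α
z_β = 0.68 · √(47/2) - 1.282
z_β = 0.68 · 4.848 - 1.282
z_β = 2.015

Power = Φ(z_β) = Φ(2.015) ≈ 0.978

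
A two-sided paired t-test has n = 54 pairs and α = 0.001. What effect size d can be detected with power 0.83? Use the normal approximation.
d ≈ 0.58

Minimum detectable effect (paired t-test, normal approximation):
d = (z_{α/2} + z_β) / √n
d = (3.291 + 0.954) / √54
d = 4.245 / 7.348
d ≈ 0.58

By Cohen's convention (0.2 small / 0.5 medium / 0.8 large): medium effect.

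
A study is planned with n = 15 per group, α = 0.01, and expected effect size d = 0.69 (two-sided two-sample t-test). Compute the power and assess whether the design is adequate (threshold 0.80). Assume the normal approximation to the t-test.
Power ≈ 0.25; the study is underpowered (power < 0.80)

Power calculation (two-sample t-test, normal approximation):
z_β = d · √(n/2) - z_{α/2}
z_β = 0.69 · √(15/2) - 2.576
z_β = 0.69 · 2.739 - 2.576
z_β = -0.686

Power = Φ(z_β) = Φ(-0.686) ≈ 0.246

Effect size d = 0.69 is medium by Cohen's convention (0.2/0.5/0.8).

Threshold: power ≥ 0.80 is conventionally adequate.
Power ≈ 0.25 → the study is underpowered (power < 0.80).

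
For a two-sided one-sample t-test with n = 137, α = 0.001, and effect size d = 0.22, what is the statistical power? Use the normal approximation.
Power ≈ 0.24

Power calculation (one-sample t-test, normal approximation):
z_β = d · √n - z_{α/2}
z_β = 0.22 · √137 - 3.291
z_β = 0.22 · 11.705 - 3.291
z_β = -0.715

Power = Φ(z_β) = Φ(-0.715) ≈ 0.237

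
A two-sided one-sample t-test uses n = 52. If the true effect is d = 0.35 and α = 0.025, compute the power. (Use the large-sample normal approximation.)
Power ≈ 0.61

Power calculation (one-sample t-test, normal approximation):
z_β = d · √n - z_{α/2}
z_β = 0.35 · √52 - 2.241
z_β = 0.35 · 7.211 - 2.241
z_β = 0.282

Power = Φ(z_β) = Φ(0.282) ≈ 0.611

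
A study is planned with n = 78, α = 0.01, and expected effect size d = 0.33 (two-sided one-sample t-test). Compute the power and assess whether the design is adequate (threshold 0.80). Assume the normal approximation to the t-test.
Power ≈ 0.63; the study is underpowered (power < 0.80)

Power calculation (one-sample t-test, normal approximation):
z_β = d · √n - z_{α/2}
z_β = 0.33 · √78 - 2.576
z_β = 0.33 · 8.832 - 2.576
z_β = 0.339

Power = Φ(z_β) = Φ(0.339) ≈ 0.633

Effect size d = 0.33 is small by Cohen's convention (0.2/0.5/0.8).

Threshold: power ≥ 0.80 is conventionally adequate.
Power ≈ 0.63 → the study is underpowered (power < 0.80).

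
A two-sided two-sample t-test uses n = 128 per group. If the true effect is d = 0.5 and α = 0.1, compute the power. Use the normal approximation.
Power ≈ 0.99

Power calculation (two-sample t-test, normal approximation):
z_β = d · √(n/2) - z_{α/2}
z_β = 0.5 · √(128/2) - 1.645
z_β = 0.5 · 8.000 - 1.645
z_β = 2.355

Power = Φ(z_β) = Φ(2.355) ≈ 0.991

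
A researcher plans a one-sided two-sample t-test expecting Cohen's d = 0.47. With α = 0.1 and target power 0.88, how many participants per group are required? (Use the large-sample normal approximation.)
n = 55 per group

Sample size formula (two-sample t-test, normal approximation):
n = 2 · ((z_α + z_β) / d)²

z_α = 1.282 (for α = 0.1, one-sided)
z_β = 1.175 (for power = 0.88)
d = 0.47

n = 2 · ((1.282 + 1.175) / 0.47)²
n = 2 · (5.228)²
n ≈ 54.66
Round up to the next whole number: n = 55 per group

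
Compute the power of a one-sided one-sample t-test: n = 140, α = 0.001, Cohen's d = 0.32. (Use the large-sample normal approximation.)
Power ≈ 0.76

Power calculation (one-sample t-test, normal approximation):
z_β = d · √n - z_α
z_β = 0.32 · √140 - 3.090
z_β = 0.32 · 11.832 - 3.090
z_β = 0.696

Power = Φ(z_β) = Φ(0.696) ≈ 0.757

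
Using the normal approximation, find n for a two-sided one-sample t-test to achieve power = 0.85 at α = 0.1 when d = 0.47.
n = 33

Sample size formula (one-sample t-test, normal approximation):
n = ((z_{α/2} + z_β) / d)²

z_{α/2} = 1.645 (for α = 0.1, two-sided)
z_β = 1.036 (for power = 0.85)
d = 0.47

n = ((1.645 + 1.036) / 0.47)²
n = (5.704)²
n ≈ 32.54
Round up to the next whole number: n = 33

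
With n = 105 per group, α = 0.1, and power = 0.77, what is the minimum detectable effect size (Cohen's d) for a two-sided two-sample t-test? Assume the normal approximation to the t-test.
d ≈ 0.33

Minimum detectable effect (two-sample t-test, normal approximation):
d = (z_{α/2} + z_β) / √(n/2)
d = (1.645 + 0.739) / √(105/2)
d = 2.384 / 7.246
d ≈ 0.33

By Cohen's convention (0.2 small / 0.5 medium / 0.8 large): small effect.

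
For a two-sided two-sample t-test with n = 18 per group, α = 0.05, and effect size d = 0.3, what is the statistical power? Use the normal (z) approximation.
Power ≈ 0.14

Power calculation (two-sample t-test, normal approximation):
z_β = d · √(n/2) - z_{α/2}
z_β = 0.3 · √(18/2) - 1.960
z_β = 0.3 · 3.000 - 1.960
z_β = -1.060

Power = Φ(z_β) = Φ(-1.060) ≈ 0.145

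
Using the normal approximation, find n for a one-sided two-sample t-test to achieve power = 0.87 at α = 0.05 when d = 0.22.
n = 318 per group

Sample size formula (two-sample t-test, normal approximation):
n = 2 · ((z_α + z_β) / d)²

z_α = 1.645 (for α = 0.05, one-sided)
z_β = 1.126 (for power = 0.87)
d = 0.22

n = 2 · ((1.645 + 1.126) / 0.22)²
n = 2 · (12.595)²
n ≈ 317.27
Round up to the next whole number: n = 318 per group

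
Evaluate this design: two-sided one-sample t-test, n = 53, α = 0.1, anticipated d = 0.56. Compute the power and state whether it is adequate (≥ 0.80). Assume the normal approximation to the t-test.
Power ≈ 0.99; the study is adequately powered (power ≥ 0.80)

Power calculation (one-sample t-test, normal approximation):
z_β = d · √n - z_{α/2}
z_β = 0.56 · √53 - 1.645
z_β = 0.56 · 7.280 - 1.645
z_β = 2.432

Power = Φ(z_β) = Φ(2.432) ≈ 0.992

Effect size d = 0.56 is medium by Cohen's convention (0.2/0.5/0.8).

Threshold: power ≥ 0.80 is conventionally adequate.
Power ≈ 0.99 → the study is adequately powered (power ≥ 0.80).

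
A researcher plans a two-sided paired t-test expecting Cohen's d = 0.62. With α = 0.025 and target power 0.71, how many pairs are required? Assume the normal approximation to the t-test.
n = 21 pairs

Sample size formula (paired t-test, normal approximation):
n = ((z_{α/2} + z_β) / d)²

z_{α/2} = 2.241 (for α = 0.025, two-sided)
z_β = 0.553 (for power = 0.71)
d = 0.62

n = ((2.241 + 0.553) / 0.62)²
n = (4.506)²
n ≈ 20.30
Round up to the next whole number: n = 21 pairs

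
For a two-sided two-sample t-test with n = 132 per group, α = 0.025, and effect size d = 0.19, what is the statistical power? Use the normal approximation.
Power ≈ 0.24

Power calculation (two-sample t-test, normal approximation):
z_β = d · √(n/2) - z_{α/2}
z_β = 0.19 · √(132/2) - 2.241
z_β = 0.19 · 8.124 - 2.241
z_β = -0.698

Power = Φ(z_β) = Φ(-0.698) ≈ 0.243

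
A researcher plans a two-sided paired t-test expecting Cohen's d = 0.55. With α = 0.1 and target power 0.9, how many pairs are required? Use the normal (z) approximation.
n = 29 pairs

Sample size formula (paired t-test, normal approximation):
n = ((z_{α/2} + z_β) / d)²

z_{α/2} = 1.645 (for α = 0.1, two-sided)
z_β = 1.282 (for power = 0.9)
d = 0.55

n = ((1.645 + 1.282) / 0.55)²
n = (5.322)²
n ≈ 28.32
Round up to the next whole number: n = 29 pairs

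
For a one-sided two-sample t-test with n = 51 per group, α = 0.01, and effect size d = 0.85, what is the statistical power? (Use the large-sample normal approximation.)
Power ≈ 0.98

Power calculation (two-sample t-test, normal approximation):
z_β = d · √(n/2) - z_α
z_β = 0.85 · √(51/2) - 2.326
z_β = 0.85 · 5.050 - 2.326
z_β = 1.966

Power = Φ(z_β) = Φ(1.966) ≈ 0.975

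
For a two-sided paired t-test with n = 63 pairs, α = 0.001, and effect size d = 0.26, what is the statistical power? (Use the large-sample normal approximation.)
Power ≈ 0.11

Power calculation (paired t-test, normal approximation):
z_β = d · √n - z_{α/2}
z_β = 0.26 · √63 - 3.291
z_β = 0.26 · 7.937 - 3.291
z_β = -1.227

Power = Φ(z_β) = Φ(-1.227) ≈ 0.110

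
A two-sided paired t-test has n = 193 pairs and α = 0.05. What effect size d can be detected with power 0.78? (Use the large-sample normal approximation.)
d ≈ 0.20

Minimum detectable effect (paired t-test, normal approximation):
d = (z_{α/2} + z_β) / √n
d = (1.960 + 0.772) / √193
d = 2.732 / 13.892
d ≈ 0.20

By Cohen's convention (0.2 small / 0.5 medium / 0.8 large): small effect.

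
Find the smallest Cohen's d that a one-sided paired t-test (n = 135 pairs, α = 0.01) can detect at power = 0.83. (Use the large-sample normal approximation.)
d ≈ 0.28

Minimum detectable effect (paired t-test, normal approximation):
d = (z_α + z_β) / √n
d = (2.326 + 0.954) / √135
d = 3.281 / 11.619
d ≈ 0.28

By Cohen's convention (0.2 small / 0.5 medium / 0.8 large): small effect.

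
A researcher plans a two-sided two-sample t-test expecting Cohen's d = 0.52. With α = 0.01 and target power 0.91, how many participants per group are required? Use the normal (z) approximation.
n = 114 per group

Sample size formula (two-sample t-test, normal approximation):
n = 2 · ((z_{α/2} + z_β) / d)²

z_{α/2} = 2.576 (for α = 0.01, two-sided)
z_β = 1.341 (for power = 0.91)
d = 0.52

n = 2 · ((2.576 + 1.341) / 0.52)²
n = 2 · (7.533)²
n ≈ 113.49
Round up to the next whole number: n = 114 per group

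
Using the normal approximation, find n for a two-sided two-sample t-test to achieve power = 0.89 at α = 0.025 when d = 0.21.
n = 546 per group

Sample size formula (two-sample t-test, normal approximation):
n = 2 · ((z_{α/2} + z_β) / d)²

z_{α/2} = 2.241 (for α = 0.025, two-sided)
z_β = 1.227 (for power = 0.89)
d = 0.21

n = 2 · ((2.241 + 1.227) / 0.21)²
n = 2 · (16.514)²
n ≈ 545.42
Round up to the next whole number: n = 546 per group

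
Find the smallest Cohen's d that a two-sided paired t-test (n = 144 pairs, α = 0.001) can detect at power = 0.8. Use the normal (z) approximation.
d ≈ 0.34

Minimum detectable effect (paired t-test, normal approximation):
d = (z_{α/2} + z_β) / √n
d = (3.291 + 0.842) / √144
d = 4.132 / 12.000
d ≈ 0.34

By Cohen's convention (0.2 small / 0.5 medium / 0.8 large): small effect.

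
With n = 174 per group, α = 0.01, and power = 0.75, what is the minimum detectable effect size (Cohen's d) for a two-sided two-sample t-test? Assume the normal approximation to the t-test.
d ≈ 0.35

Minimum detectable effect (two-sample t-test, normal approximation):
d = (z_{α/2} + z_β) / √(n/2)
d = (2.576 + 0.674) / √(174/2)
d = 3.250 / 9.327
d ≈ 0.35

By Cohen's convention (0.2 small / 0.5 medium / 0.8 large): small effect.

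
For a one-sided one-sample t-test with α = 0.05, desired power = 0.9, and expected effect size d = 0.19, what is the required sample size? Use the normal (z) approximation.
n = 238

Sample size formula (one-sample t-test, normal approximation):
n = ((z_α + z_β) / d)²

z_α = 1.645 (for α = 0.05, one-sided)
z_β = 1.282 (for power = 0.9)
d = 0.19

n = ((1.645 + 1.282) / 0.19)²
n = (15.405)²
n ≈ 237.31
Round up to the next whole number: n = 238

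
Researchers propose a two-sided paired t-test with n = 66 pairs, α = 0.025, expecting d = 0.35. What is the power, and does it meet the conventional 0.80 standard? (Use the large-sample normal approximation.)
Power ≈ 0.73; the study is underpowered (power < 0.80)

Power calculation (paired t-test, normal approximation):
z_β = d · √n - z_{α/2}
z_β = 0.35 · √66 - 2.241
z_β = 0.35 · 8.124 - 2.241
z_β = 0.602

Power = Φ(z_β) = Φ(0.602) ≈ 0.726

Effect size d = 0.35 is small by Cohen's convention (0.2/0.5/0.8).

Threshold: power ≥ 0.80 is conventionally adequate.
Power ≈ 0.73 → the study is underpowered (power < 0.80).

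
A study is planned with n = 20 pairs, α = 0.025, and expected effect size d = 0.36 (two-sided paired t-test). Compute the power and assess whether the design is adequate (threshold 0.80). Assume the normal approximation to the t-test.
Power ≈ 0.26; the study is underpowered (power < 0.80)

Power calculation (paired t-test, normal approximation):
z_β = d · √n - z_{α/2}
z_β = 0.36 · √20 - 2.241
z_β = 0.36 · 4.472 - 2.241
z_β = -0.631

Power = Φ(z_β) = Φ(-0.631) ≈ 0.264

Effect size d = 0.36 is small by Cohen's convention (0.2/0.5/0.8).

Threshold: power ≥ 0.80 is conventionally adequate.
Power ≈ 0.26 → the study is underpowered (power < 0.80).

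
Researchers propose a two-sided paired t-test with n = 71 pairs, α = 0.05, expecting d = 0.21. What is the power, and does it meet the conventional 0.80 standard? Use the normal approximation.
Power ≈ 0.42; the study is underpowered (power < 0.80)

Power calculation (paired t-test, normal approximation):
z_β = d · √n - z_{α/2}
z_β = 0.21 · √71 - 1.960
z_β = 0.21 · 8.426 - 1.960
z_β = -0.190

Power = Φ(z_β) = Φ(-0.190) ≈ 0.424

Effect size d = 0.21 is small by Cohen's convention (0.2/0.5/0.8).

Threshold: power ≥ 0.80 is conventionally adequate.
Power ≈ 0.42 → the study is underpowered (power < 0.80).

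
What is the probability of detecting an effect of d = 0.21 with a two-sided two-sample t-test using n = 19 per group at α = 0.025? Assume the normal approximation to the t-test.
Power ≈ 0.06

Power calculation (two-sample t-test, normal approximation):
z_β = d · √(n/2) - z_{α/2}
z_β = 0.21 · √(19/2) - 2.241
z_β = 0.21 · 3.082 - 2.241
z_β = -1.594

Power = Φ(z_β) = Φ(-1.594) ≈ 0.055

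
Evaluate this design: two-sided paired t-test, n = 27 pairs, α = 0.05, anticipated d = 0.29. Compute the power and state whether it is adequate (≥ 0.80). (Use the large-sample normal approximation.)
Power ≈ 0.33; the study is underpowered (power < 0.80)

Power calculation (paired t-test, normal approximation):
z_β = d · √n - z_{α/2}
z_β = 0.29 · √27 - 1.960
z_β = 0.29 · 5.196 - 1.960
z_β = -0.453

Power = Φ(z_β) = Φ(-0.453) ≈ 0.325

Effect size d = 0.29 is small by Cohen's convention (0.2/0.5/0.8).

Threshold: power ≥ 0.80 is conventionally adequate.
Power ≈ 0.33 → the study is underpowered (power < 0.80).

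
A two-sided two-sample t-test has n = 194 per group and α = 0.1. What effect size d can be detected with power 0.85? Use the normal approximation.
d ≈ 0.27

Minimum detectable effect (two-sample t-test, normal approximation):
d = (z_{α/2} + z_β) / √(n/2)
d = (1.645 + 1.036) / √(194/2)
d = 2.681 / 9.849
d ≈ 0.27

By Cohen's convention (0.2 small / 0.5 medium / 0.8 large): small effect.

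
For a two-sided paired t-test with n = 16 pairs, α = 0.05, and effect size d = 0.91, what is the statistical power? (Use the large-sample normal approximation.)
Power ≈ 0.95

Power calculation (paired t-test, normal approximation):
z_β = d · √n - z_{α/2}
z_β = 0.91 · √16 - 1.960
z_β = 0.91 · 4.000 - 1.960
z_β = 1.680

Power = Φ(z_β) = Φ(1.680) ≈ 0.954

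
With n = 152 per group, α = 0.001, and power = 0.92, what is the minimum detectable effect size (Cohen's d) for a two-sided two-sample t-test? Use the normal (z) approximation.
d ≈ 0.54

Minimum detectable effect (two-sample t-test, normal approximation):
d = (z_{α/2} + z_β) / √(n/2)
d = (3.291 + 1.405) / √(152/2)
d = 4.696 / 8.718
d ≈ 0.54

By Cohen's convention (0.2 small / 0.5 medium / 0.8 large): medium effect.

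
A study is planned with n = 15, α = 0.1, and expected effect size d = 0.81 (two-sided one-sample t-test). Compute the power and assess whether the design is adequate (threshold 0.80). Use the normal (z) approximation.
Power ≈ 0.93; the study is adequately powered (power ≥ 0.80)

Power calculation (one-sample t-test, normal approximation):
z_β = d · √n - z_{α/2}
z_β = 0.81 · √15 - 1.645
z_β = 0.81 · 3.873 - 1.645
z_β = 1.492

Power = Φ(z_β) = Φ(1.492) ≈ 0.932

Effect size d = 0.81 is large by Cohen's convention (0.2/0.5/0.8).

Threshold: power ≥ 0.80 is conventionally adequate.
Power ≈ 0.93 → the study is adequately powered (power ≥ 0.80).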